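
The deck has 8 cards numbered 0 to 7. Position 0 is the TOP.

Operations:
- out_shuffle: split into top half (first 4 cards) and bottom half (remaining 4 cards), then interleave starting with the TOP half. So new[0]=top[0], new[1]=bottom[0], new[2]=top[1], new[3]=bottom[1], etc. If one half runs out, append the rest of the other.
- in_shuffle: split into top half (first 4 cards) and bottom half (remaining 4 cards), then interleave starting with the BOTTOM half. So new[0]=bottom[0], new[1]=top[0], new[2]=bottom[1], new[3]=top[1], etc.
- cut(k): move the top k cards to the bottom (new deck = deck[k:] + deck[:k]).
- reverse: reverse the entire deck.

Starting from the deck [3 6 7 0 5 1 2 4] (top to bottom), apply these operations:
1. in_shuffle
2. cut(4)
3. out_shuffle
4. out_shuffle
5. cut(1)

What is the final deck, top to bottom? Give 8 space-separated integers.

After op 1 (in_shuffle): [5 3 1 6 2 7 4 0]
After op 2 (cut(4)): [2 7 4 0 5 3 1 6]
After op 3 (out_shuffle): [2 5 7 3 4 1 0 6]
After op 4 (out_shuffle): [2 4 5 1 7 0 3 6]
After op 5 (cut(1)): [4 5 1 7 0 3 6 2]

Answer: 4 5 1 7 0 3 6 2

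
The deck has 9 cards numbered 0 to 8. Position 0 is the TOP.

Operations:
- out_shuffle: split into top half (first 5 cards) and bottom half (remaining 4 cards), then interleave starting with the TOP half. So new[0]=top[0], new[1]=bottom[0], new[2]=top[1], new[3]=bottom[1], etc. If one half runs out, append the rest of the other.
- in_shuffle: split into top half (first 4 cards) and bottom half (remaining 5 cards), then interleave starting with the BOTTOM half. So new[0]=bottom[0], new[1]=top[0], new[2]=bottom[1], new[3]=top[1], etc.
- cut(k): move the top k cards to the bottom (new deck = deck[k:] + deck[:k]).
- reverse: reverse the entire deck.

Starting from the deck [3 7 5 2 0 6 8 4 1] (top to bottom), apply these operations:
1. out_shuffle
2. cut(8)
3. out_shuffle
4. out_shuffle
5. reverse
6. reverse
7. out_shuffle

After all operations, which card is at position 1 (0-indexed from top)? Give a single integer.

After op 1 (out_shuffle): [3 6 7 8 5 4 2 1 0]
After op 2 (cut(8)): [0 3 6 7 8 5 4 2 1]
After op 3 (out_shuffle): [0 5 3 4 6 2 7 1 8]
After op 4 (out_shuffle): [0 2 5 7 3 1 4 8 6]
After op 5 (reverse): [6 8 4 1 3 7 5 2 0]
After op 6 (reverse): [0 2 5 7 3 1 4 8 6]
After op 7 (out_shuffle): [0 1 2 4 5 8 7 6 3]
Position 1: card 1.

Answer: 1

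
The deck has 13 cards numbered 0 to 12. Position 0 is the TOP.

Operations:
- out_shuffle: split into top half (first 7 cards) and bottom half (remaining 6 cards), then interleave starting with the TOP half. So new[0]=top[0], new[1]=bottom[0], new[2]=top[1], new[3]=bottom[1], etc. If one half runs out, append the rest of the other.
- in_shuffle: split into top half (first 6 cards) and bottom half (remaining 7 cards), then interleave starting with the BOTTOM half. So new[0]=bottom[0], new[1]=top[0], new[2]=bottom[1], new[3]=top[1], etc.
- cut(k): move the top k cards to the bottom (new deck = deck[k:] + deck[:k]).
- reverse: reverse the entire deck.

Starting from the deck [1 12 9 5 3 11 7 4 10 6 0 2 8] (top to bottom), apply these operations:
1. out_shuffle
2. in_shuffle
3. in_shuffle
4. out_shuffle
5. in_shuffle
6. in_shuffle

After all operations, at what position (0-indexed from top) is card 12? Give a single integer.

Answer: 0

Derivation:
After op 1 (out_shuffle): [1 4 12 10 9 6 5 0 3 2 11 8 7]
After op 2 (in_shuffle): [5 1 0 4 3 12 2 10 11 9 8 6 7]
After op 3 (in_shuffle): [2 5 10 1 11 0 9 4 8 3 6 12 7]
After op 4 (out_shuffle): [2 4 5 8 10 3 1 6 11 12 0 7 9]
After op 5 (in_shuffle): [1 2 6 4 11 5 12 8 0 10 7 3 9]
After op 6 (in_shuffle): [12 1 8 2 0 6 10 4 7 11 3 5 9]
Card 12 is at position 0.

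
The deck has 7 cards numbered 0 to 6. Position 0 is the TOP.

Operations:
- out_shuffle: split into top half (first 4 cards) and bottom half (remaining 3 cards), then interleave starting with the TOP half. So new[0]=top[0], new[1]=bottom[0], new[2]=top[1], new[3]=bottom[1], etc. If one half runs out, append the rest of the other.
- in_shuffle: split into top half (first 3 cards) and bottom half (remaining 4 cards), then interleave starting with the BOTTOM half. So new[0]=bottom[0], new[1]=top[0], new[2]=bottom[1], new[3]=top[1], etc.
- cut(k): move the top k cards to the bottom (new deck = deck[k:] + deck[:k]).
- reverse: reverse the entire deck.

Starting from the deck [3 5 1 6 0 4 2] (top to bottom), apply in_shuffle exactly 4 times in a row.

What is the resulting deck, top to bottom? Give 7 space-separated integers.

After op 1 (in_shuffle): [6 3 0 5 4 1 2]
After op 2 (in_shuffle): [5 6 4 3 1 0 2]
After op 3 (in_shuffle): [3 5 1 6 0 4 2]
After op 4 (in_shuffle): [6 3 0 5 4 1 2]

Answer: 6 3 0 5 4 1 2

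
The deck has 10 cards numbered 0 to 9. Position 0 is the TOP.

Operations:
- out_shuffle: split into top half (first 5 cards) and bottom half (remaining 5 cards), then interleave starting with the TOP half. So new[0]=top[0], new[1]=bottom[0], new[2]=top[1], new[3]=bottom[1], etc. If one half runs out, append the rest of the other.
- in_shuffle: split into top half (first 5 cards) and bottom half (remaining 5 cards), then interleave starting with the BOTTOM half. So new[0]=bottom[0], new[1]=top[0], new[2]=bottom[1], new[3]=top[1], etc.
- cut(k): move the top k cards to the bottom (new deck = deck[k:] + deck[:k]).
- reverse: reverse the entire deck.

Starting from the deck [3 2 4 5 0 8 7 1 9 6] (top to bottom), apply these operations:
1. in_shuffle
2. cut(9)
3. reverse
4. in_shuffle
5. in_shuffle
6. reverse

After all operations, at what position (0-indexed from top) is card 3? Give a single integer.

After op 1 (in_shuffle): [8 3 7 2 1 4 9 5 6 0]
After op 2 (cut(9)): [0 8 3 7 2 1 4 9 5 6]
After op 3 (reverse): [6 5 9 4 1 2 7 3 8 0]
After op 4 (in_shuffle): [2 6 7 5 3 9 8 4 0 1]
After op 5 (in_shuffle): [9 2 8 6 4 7 0 5 1 3]
After op 6 (reverse): [3 1 5 0 7 4 6 8 2 9]
Card 3 is at position 0.

Answer: 0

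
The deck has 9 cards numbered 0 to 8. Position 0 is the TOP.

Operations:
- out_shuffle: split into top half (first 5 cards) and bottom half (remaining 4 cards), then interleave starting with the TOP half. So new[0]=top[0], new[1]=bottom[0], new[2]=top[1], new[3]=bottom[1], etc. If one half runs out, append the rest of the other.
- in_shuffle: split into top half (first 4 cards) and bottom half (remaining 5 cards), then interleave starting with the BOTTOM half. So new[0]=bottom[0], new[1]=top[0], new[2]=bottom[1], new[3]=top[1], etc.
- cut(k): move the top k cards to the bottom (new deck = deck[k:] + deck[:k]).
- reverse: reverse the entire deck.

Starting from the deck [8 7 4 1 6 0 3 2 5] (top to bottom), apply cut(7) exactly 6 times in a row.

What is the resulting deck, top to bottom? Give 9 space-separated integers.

After op 1 (cut(7)): [2 5 8 7 4 1 6 0 3]
After op 2 (cut(7)): [0 3 2 5 8 7 4 1 6]
After op 3 (cut(7)): [1 6 0 3 2 5 8 7 4]
After op 4 (cut(7)): [7 4 1 6 0 3 2 5 8]
After op 5 (cut(7)): [5 8 7 4 1 6 0 3 2]
After op 6 (cut(7)): [3 2 5 8 7 4 1 6 0]

Answer: 3 2 5 8 7 4 1 6 0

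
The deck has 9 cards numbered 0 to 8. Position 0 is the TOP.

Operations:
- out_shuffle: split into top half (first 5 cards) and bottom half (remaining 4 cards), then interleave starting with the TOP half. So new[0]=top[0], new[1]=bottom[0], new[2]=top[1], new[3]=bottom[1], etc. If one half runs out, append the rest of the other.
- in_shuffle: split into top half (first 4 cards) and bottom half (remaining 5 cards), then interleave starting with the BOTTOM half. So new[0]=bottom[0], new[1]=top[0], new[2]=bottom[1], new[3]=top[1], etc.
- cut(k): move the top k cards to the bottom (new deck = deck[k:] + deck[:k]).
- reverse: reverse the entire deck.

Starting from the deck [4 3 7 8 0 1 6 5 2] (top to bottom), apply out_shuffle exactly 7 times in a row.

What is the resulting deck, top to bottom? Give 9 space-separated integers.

After op 1 (out_shuffle): [4 1 3 6 7 5 8 2 0]
After op 2 (out_shuffle): [4 5 1 8 3 2 6 0 7]
After op 3 (out_shuffle): [4 2 5 6 1 0 8 7 3]
After op 4 (out_shuffle): [4 0 2 8 5 7 6 3 1]
After op 5 (out_shuffle): [4 7 0 6 2 3 8 1 5]
After op 6 (out_shuffle): [4 3 7 8 0 1 6 5 2]
After op 7 (out_shuffle): [4 1 3 6 7 5 8 2 0]

Answer: 4 1 3 6 7 5 8 2 0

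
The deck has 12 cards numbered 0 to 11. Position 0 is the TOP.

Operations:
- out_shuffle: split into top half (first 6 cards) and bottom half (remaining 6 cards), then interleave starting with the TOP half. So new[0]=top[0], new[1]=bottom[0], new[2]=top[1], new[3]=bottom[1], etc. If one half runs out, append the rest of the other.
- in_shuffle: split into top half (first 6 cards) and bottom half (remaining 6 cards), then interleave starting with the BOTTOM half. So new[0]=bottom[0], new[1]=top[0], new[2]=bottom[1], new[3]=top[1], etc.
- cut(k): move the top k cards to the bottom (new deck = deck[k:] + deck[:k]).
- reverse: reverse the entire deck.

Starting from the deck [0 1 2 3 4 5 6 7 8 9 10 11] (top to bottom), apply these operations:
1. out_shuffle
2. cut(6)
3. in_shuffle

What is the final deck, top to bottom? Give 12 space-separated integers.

Answer: 0 3 6 9 1 4 7 10 2 5 8 11

Derivation:
After op 1 (out_shuffle): [0 6 1 7 2 8 3 9 4 10 5 11]
After op 2 (cut(6)): [3 9 4 10 5 11 0 6 1 7 2 8]
After op 3 (in_shuffle): [0 3 6 9 1 4 7 10 2 5 8 11]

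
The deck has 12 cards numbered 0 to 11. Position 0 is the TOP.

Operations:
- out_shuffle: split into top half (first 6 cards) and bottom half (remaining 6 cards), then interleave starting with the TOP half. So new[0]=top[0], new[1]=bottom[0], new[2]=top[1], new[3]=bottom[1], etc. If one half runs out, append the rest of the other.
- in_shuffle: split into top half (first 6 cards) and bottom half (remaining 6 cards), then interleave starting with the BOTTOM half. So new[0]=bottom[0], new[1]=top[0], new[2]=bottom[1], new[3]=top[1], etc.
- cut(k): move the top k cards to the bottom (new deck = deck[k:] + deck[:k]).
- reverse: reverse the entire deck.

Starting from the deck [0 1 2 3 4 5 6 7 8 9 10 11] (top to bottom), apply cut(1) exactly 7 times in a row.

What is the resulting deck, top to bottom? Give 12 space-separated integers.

Answer: 7 8 9 10 11 0 1 2 3 4 5 6

Derivation:
After op 1 (cut(1)): [1 2 3 4 5 6 7 8 9 10 11 0]
After op 2 (cut(1)): [2 3 4 5 6 7 8 9 10 11 0 1]
After op 3 (cut(1)): [3 4 5 6 7 8 9 10 11 0 1 2]
After op 4 (cut(1)): [4 5 6 7 8 9 10 11 0 1 2 3]
After op 5 (cut(1)): [5 6 7 8 9 10 11 0 1 2 3 4]
After op 6 (cut(1)): [6 7 8 9 10 11 0 1 2 3 4 5]
After op 7 (cut(1)): [7 8 9 10 11 0 1 2 3 4 5 6]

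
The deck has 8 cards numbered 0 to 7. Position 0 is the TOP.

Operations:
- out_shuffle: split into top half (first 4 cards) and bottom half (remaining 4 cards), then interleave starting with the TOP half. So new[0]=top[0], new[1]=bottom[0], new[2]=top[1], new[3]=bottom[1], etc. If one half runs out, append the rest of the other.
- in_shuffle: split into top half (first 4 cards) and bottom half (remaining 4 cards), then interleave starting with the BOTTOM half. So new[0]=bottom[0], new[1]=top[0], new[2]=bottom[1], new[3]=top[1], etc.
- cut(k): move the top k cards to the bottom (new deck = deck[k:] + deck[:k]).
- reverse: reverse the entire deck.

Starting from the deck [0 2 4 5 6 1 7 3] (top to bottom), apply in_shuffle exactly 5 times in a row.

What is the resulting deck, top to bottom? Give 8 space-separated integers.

After op 1 (in_shuffle): [6 0 1 2 7 4 3 5]
After op 2 (in_shuffle): [7 6 4 0 3 1 5 2]
After op 3 (in_shuffle): [3 7 1 6 5 4 2 0]
After op 4 (in_shuffle): [5 3 4 7 2 1 0 6]
After op 5 (in_shuffle): [2 5 1 3 0 4 6 7]

Answer: 2 5 1 3 0 4 6 7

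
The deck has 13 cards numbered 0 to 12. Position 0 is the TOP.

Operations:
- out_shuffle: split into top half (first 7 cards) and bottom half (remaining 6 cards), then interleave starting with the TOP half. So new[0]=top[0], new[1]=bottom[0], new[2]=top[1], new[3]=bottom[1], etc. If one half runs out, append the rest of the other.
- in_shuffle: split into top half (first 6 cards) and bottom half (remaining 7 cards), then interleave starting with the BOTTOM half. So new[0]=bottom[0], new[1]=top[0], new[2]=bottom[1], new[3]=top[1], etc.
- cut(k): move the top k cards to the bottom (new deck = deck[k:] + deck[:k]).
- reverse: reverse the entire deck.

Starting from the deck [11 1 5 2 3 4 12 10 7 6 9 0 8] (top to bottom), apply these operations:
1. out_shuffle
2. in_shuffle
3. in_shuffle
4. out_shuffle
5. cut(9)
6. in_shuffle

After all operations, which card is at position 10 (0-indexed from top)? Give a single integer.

After op 1 (out_shuffle): [11 10 1 7 5 6 2 9 3 0 4 8 12]
After op 2 (in_shuffle): [2 11 9 10 3 1 0 7 4 5 8 6 12]
After op 3 (in_shuffle): [0 2 7 11 4 9 5 10 8 3 6 1 12]
After op 4 (out_shuffle): [0 10 2 8 7 3 11 6 4 1 9 12 5]
After op 5 (cut(9)): [1 9 12 5 0 10 2 8 7 3 11 6 4]
After op 6 (in_shuffle): [2 1 8 9 7 12 3 5 11 0 6 10 4]
Position 10: card 6.

Answer: 6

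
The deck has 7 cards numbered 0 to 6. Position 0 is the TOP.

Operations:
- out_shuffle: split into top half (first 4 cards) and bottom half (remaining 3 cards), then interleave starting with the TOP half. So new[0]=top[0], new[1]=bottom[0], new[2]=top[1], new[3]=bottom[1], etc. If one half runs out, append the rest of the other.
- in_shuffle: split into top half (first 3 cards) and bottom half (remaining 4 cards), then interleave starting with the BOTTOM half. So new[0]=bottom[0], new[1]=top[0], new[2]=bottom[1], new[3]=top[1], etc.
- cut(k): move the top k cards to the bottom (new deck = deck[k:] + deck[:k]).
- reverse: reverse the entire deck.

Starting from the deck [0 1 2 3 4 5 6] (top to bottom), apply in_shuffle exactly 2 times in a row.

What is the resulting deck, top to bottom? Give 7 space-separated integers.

After op 1 (in_shuffle): [3 0 4 1 5 2 6]
After op 2 (in_shuffle): [1 3 5 0 2 4 6]

Answer: 1 3 5 0 2 4 6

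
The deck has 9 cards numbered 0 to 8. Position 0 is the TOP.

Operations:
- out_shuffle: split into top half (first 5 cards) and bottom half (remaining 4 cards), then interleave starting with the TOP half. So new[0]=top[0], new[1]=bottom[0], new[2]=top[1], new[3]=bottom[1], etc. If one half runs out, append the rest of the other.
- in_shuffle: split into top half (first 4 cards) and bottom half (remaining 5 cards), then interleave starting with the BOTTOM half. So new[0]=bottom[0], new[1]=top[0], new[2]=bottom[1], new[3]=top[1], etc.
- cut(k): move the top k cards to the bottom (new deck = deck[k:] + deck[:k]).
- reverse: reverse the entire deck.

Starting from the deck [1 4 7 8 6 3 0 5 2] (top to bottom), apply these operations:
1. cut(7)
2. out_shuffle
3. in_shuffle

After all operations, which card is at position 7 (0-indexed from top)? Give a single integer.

After op 1 (cut(7)): [5 2 1 4 7 8 6 3 0]
After op 2 (out_shuffle): [5 8 2 6 1 3 4 0 7]
After op 3 (in_shuffle): [1 5 3 8 4 2 0 6 7]
Position 7: card 6.

Answer: 6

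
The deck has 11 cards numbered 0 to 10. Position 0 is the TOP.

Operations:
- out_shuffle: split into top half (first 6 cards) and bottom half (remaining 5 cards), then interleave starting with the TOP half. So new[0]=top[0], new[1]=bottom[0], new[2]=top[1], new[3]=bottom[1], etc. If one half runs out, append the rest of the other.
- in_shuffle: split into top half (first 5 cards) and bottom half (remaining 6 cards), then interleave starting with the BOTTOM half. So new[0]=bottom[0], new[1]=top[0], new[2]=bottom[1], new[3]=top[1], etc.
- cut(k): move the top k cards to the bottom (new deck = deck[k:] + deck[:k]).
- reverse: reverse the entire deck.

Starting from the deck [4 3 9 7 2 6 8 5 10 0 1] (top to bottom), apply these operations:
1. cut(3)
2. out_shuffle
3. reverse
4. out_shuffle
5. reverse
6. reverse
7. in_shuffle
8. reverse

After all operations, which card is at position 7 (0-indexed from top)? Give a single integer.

Answer: 6

Derivation:
After op 1 (cut(3)): [7 2 6 8 5 10 0 1 4 3 9]
After op 2 (out_shuffle): [7 0 2 1 6 4 8 3 5 9 10]
After op 3 (reverse): [10 9 5 3 8 4 6 1 2 0 7]
After op 4 (out_shuffle): [10 6 9 1 5 2 3 0 8 7 4]
After op 5 (reverse): [4 7 8 0 3 2 5 1 9 6 10]
After op 6 (reverse): [10 6 9 1 5 2 3 0 8 7 4]
After op 7 (in_shuffle): [2 10 3 6 0 9 8 1 7 5 4]
After op 8 (reverse): [4 5 7 1 8 9 0 6 3 10 2]
Position 7: card 6.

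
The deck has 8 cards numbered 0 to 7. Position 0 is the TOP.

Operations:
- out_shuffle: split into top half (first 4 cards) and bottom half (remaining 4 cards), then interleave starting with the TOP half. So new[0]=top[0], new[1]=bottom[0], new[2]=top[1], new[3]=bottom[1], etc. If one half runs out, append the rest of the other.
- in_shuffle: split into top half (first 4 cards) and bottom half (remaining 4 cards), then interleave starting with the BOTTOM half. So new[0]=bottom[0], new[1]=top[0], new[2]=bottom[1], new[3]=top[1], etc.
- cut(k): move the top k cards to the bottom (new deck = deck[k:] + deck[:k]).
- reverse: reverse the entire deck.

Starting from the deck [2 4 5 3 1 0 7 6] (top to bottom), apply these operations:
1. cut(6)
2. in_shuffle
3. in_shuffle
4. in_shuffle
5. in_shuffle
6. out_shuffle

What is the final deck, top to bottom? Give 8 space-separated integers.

After op 1 (cut(6)): [7 6 2 4 5 3 1 0]
After op 2 (in_shuffle): [5 7 3 6 1 2 0 4]
After op 3 (in_shuffle): [1 5 2 7 0 3 4 6]
After op 4 (in_shuffle): [0 1 3 5 4 2 6 7]
After op 5 (in_shuffle): [4 0 2 1 6 3 7 5]
After op 6 (out_shuffle): [4 6 0 3 2 7 1 5]

Answer: 4 6 0 3 2 7 1 5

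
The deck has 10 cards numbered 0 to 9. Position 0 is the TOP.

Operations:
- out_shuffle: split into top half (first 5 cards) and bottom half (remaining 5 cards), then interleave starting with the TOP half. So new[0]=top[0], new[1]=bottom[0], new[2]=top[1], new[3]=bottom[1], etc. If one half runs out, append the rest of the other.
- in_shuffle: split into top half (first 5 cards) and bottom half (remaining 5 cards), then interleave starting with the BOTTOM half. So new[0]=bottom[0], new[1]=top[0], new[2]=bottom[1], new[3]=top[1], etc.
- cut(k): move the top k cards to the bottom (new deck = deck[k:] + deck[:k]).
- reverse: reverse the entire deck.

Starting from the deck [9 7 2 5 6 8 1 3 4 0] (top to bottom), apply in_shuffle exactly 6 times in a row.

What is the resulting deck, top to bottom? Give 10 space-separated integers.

Answer: 6 0 5 4 2 3 7 1 9 8

Derivation:
After op 1 (in_shuffle): [8 9 1 7 3 2 4 5 0 6]
After op 2 (in_shuffle): [2 8 4 9 5 1 0 7 6 3]
After op 3 (in_shuffle): [1 2 0 8 7 4 6 9 3 5]
After op 4 (in_shuffle): [4 1 6 2 9 0 3 8 5 7]
After op 5 (in_shuffle): [0 4 3 1 8 6 5 2 7 9]
After op 6 (in_shuffle): [6 0 5 4 2 3 7 1 9 8]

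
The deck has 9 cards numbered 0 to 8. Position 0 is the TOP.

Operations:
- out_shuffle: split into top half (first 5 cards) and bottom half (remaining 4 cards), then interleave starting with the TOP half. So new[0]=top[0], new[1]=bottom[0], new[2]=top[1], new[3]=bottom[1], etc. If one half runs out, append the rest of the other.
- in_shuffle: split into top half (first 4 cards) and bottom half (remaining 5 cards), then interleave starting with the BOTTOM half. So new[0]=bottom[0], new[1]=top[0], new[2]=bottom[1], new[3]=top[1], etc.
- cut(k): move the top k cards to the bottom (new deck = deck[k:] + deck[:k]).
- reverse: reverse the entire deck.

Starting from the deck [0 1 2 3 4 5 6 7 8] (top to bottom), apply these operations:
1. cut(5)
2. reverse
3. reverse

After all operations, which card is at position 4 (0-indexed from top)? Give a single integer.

After op 1 (cut(5)): [5 6 7 8 0 1 2 3 4]
After op 2 (reverse): [4 3 2 1 0 8 7 6 5]
After op 3 (reverse): [5 6 7 8 0 1 2 3 4]
Position 4: card 0.

Answer: 0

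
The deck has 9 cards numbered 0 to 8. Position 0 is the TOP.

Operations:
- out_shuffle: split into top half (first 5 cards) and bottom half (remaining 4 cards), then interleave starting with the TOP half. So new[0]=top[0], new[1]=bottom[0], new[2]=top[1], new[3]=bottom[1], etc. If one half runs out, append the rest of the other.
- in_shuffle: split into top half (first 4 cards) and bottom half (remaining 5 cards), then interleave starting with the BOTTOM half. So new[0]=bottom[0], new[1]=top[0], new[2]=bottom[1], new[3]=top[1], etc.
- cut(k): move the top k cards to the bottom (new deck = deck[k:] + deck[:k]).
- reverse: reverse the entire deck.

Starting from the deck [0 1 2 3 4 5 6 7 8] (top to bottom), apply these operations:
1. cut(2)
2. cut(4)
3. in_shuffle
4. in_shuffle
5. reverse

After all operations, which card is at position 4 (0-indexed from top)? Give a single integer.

After op 1 (cut(2)): [2 3 4 5 6 7 8 0 1]
After op 2 (cut(4)): [6 7 8 0 1 2 3 4 5]
After op 3 (in_shuffle): [1 6 2 7 3 8 4 0 5]
After op 4 (in_shuffle): [3 1 8 6 4 2 0 7 5]
After op 5 (reverse): [5 7 0 2 4 6 8 1 3]
Position 4: card 4.

Answer: 4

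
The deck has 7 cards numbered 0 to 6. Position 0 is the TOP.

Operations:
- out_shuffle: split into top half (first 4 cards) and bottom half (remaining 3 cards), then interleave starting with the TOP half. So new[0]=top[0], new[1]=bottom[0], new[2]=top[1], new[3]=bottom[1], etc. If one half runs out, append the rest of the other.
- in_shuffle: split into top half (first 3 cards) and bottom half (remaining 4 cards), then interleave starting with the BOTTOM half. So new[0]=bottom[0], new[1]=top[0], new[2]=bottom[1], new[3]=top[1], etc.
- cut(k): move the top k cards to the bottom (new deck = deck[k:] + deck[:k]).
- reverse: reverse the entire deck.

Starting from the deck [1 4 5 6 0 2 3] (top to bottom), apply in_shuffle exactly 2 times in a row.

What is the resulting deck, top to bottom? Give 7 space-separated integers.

Answer: 4 6 2 1 5 0 3

Derivation:
After op 1 (in_shuffle): [6 1 0 4 2 5 3]
After op 2 (in_shuffle): [4 6 2 1 5 0 3]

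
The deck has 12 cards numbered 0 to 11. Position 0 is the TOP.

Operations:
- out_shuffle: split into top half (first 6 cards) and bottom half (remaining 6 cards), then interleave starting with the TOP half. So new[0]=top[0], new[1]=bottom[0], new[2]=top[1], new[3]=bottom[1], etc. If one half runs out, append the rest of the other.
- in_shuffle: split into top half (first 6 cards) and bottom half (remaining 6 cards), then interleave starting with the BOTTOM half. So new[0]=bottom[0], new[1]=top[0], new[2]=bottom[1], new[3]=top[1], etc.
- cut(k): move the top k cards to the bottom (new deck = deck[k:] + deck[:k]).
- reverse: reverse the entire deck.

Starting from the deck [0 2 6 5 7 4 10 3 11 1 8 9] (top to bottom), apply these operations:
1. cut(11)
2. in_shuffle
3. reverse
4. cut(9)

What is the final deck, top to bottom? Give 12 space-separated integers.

Answer: 10 9 4 7 8 5 1 6 11 2 3 0

Derivation:
After op 1 (cut(11)): [9 0 2 6 5 7 4 10 3 11 1 8]
After op 2 (in_shuffle): [4 9 10 0 3 2 11 6 1 5 8 7]
After op 3 (reverse): [7 8 5 1 6 11 2 3 0 10 9 4]
After op 4 (cut(9)): [10 9 4 7 8 5 1 6 11 2 3 0]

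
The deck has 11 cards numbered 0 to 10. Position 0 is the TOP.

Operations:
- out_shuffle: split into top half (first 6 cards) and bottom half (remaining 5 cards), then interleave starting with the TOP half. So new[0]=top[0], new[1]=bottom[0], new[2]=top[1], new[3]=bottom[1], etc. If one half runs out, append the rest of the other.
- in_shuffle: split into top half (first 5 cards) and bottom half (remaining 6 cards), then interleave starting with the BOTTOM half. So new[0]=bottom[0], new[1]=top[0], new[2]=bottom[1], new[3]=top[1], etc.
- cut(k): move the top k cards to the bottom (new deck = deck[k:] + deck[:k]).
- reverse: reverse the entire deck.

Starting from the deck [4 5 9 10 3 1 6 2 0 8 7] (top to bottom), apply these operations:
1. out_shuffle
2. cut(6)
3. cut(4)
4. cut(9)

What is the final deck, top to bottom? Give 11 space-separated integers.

After op 1 (out_shuffle): [4 6 5 2 9 0 10 8 3 7 1]
After op 2 (cut(6)): [10 8 3 7 1 4 6 5 2 9 0]
After op 3 (cut(4)): [1 4 6 5 2 9 0 10 8 3 7]
After op 4 (cut(9)): [3 7 1 4 6 5 2 9 0 10 8]

Answer: 3 7 1 4 6 5 2 9 0 10 8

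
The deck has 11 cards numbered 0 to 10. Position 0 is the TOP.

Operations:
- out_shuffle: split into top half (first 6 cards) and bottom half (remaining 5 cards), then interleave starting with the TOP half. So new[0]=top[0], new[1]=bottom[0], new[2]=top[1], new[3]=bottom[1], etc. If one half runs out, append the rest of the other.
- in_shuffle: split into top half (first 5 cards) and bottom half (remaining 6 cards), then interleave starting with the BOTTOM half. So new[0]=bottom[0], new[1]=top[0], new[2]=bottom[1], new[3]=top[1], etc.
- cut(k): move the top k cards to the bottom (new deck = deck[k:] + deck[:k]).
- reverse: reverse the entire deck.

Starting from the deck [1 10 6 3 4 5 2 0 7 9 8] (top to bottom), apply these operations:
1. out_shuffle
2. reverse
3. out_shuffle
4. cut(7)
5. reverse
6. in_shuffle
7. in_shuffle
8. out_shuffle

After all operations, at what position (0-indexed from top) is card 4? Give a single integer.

After op 1 (out_shuffle): [1 2 10 0 6 7 3 9 4 8 5]
After op 2 (reverse): [5 8 4 9 3 7 6 0 10 2 1]
After op 3 (out_shuffle): [5 6 8 0 4 10 9 2 3 1 7]
After op 4 (cut(7)): [2 3 1 7 5 6 8 0 4 10 9]
After op 5 (reverse): [9 10 4 0 8 6 5 7 1 3 2]
After op 6 (in_shuffle): [6 9 5 10 7 4 1 0 3 8 2]
After op 7 (in_shuffle): [4 6 1 9 0 5 3 10 8 7 2]
After op 8 (out_shuffle): [4 3 6 10 1 8 9 7 0 2 5]
Card 4 is at position 0.

Answer: 0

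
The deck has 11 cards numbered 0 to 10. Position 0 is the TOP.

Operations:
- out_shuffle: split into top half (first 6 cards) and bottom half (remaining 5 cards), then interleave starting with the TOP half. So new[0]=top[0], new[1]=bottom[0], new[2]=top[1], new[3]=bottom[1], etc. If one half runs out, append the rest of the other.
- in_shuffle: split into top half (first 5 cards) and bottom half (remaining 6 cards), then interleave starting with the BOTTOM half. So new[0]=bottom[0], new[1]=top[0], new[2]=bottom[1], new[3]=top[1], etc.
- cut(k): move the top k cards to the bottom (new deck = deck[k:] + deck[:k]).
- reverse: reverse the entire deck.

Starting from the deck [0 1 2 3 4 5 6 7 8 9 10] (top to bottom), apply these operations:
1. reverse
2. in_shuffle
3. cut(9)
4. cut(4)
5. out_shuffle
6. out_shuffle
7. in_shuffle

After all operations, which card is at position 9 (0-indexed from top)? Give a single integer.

Answer: 9

Derivation:
After op 1 (reverse): [10 9 8 7 6 5 4 3 2 1 0]
After op 2 (in_shuffle): [5 10 4 9 3 8 2 7 1 6 0]
After op 3 (cut(9)): [6 0 5 10 4 9 3 8 2 7 1]
After op 4 (cut(4)): [4 9 3 8 2 7 1 6 0 5 10]
After op 5 (out_shuffle): [4 1 9 6 3 0 8 5 2 10 7]
After op 6 (out_shuffle): [4 8 1 5 9 2 6 10 3 7 0]
After op 7 (in_shuffle): [2 4 6 8 10 1 3 5 7 9 0]
Position 9: card 9.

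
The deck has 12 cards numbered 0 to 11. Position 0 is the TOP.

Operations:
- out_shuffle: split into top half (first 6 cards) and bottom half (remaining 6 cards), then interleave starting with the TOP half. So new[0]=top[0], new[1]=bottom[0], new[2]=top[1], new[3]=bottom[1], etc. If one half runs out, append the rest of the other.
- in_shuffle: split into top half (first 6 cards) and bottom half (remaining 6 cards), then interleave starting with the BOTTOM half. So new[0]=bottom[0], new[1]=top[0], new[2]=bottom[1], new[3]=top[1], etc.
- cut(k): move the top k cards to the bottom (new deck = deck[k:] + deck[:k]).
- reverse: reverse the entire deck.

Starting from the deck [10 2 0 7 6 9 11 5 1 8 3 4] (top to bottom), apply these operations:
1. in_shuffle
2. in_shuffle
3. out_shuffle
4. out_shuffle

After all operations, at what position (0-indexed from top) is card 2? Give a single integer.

Answer: 6

Derivation:
After op 1 (in_shuffle): [11 10 5 2 1 0 8 7 3 6 4 9]
After op 2 (in_shuffle): [8 11 7 10 3 5 6 2 4 1 9 0]
After op 3 (out_shuffle): [8 6 11 2 7 4 10 1 3 9 5 0]
After op 4 (out_shuffle): [8 10 6 1 11 3 2 9 7 5 4 0]
Card 2 is at position 6.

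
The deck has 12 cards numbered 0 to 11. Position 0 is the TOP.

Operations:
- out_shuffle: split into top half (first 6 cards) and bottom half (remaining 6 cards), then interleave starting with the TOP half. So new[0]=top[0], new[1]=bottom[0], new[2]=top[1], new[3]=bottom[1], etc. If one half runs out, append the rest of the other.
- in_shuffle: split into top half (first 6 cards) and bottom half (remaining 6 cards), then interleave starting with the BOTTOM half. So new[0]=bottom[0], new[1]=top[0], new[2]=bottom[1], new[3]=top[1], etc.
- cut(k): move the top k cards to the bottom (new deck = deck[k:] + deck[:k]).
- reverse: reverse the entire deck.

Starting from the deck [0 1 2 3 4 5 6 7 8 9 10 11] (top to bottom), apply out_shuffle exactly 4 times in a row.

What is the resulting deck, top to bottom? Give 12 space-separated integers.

After op 1 (out_shuffle): [0 6 1 7 2 8 3 9 4 10 5 11]
After op 2 (out_shuffle): [0 3 6 9 1 4 7 10 2 5 8 11]
After op 3 (out_shuffle): [0 7 3 10 6 2 9 5 1 8 4 11]
After op 4 (out_shuffle): [0 9 7 5 3 1 10 8 6 4 2 11]

Answer: 0 9 7 5 3 1 10 8 6 4 2 11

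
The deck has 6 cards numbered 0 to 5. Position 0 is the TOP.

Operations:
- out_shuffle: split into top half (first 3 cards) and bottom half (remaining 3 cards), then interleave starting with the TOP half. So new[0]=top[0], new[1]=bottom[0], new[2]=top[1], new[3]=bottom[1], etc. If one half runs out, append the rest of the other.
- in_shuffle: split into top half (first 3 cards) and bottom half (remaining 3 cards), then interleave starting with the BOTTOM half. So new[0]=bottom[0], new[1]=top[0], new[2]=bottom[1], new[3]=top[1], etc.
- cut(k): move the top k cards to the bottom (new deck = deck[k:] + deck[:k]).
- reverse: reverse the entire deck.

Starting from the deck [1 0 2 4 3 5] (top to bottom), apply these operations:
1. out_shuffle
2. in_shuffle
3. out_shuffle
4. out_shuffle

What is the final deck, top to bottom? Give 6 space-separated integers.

After op 1 (out_shuffle): [1 4 0 3 2 5]
After op 2 (in_shuffle): [3 1 2 4 5 0]
After op 3 (out_shuffle): [3 4 1 5 2 0]
After op 4 (out_shuffle): [3 5 4 2 1 0]

Answer: 3 5 4 2 1 0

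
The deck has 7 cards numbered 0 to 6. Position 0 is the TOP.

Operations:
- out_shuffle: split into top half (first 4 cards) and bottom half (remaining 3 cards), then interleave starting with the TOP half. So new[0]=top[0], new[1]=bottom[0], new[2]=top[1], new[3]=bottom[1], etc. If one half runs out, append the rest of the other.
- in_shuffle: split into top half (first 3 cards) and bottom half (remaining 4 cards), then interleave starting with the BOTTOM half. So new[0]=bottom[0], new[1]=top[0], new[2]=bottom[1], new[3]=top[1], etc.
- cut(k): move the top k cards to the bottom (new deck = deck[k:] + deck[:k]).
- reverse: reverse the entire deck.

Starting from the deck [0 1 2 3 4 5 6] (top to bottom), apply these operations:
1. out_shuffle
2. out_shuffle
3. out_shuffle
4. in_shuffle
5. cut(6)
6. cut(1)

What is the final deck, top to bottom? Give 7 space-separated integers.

After op 1 (out_shuffle): [0 4 1 5 2 6 3]
After op 2 (out_shuffle): [0 2 4 6 1 3 5]
After op 3 (out_shuffle): [0 1 2 3 4 5 6]
After op 4 (in_shuffle): [3 0 4 1 5 2 6]
After op 5 (cut(6)): [6 3 0 4 1 5 2]
After op 6 (cut(1)): [3 0 4 1 5 2 6]

Answer: 3 0 4 1 5 2 6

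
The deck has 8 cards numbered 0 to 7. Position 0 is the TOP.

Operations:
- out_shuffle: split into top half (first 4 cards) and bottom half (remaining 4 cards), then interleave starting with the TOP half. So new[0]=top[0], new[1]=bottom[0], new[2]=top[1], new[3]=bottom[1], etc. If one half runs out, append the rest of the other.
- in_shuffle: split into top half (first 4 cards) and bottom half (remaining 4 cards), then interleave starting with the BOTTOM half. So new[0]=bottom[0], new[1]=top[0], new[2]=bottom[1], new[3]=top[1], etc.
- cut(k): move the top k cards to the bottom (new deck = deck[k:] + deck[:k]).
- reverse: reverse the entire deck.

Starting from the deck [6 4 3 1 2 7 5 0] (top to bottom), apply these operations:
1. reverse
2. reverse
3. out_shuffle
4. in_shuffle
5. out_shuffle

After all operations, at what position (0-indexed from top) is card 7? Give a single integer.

Answer: 7

Derivation:
After op 1 (reverse): [0 5 7 2 1 3 4 6]
After op 2 (reverse): [6 4 3 1 2 7 5 0]
After op 3 (out_shuffle): [6 2 4 7 3 5 1 0]
After op 4 (in_shuffle): [3 6 5 2 1 4 0 7]
After op 5 (out_shuffle): [3 1 6 4 5 0 2 7]
Card 7 is at position 7.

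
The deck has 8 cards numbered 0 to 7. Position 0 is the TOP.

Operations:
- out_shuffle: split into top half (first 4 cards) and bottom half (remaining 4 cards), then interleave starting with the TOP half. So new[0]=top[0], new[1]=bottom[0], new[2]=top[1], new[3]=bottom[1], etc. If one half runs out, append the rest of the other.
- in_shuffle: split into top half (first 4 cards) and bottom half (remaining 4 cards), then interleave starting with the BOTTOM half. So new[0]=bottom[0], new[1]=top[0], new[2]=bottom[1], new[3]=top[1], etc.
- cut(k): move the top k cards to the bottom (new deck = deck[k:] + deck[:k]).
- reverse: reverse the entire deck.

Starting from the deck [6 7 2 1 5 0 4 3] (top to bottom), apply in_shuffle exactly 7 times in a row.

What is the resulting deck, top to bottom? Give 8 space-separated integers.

Answer: 5 6 0 7 4 2 3 1

Derivation:
After op 1 (in_shuffle): [5 6 0 7 4 2 3 1]
After op 2 (in_shuffle): [4 5 2 6 3 0 1 7]
After op 3 (in_shuffle): [3 4 0 5 1 2 7 6]
After op 4 (in_shuffle): [1 3 2 4 7 0 6 5]
After op 5 (in_shuffle): [7 1 0 3 6 2 5 4]
After op 6 (in_shuffle): [6 7 2 1 5 0 4 3]
After op 7 (in_shuffle): [5 6 0 7 4 2 3 1]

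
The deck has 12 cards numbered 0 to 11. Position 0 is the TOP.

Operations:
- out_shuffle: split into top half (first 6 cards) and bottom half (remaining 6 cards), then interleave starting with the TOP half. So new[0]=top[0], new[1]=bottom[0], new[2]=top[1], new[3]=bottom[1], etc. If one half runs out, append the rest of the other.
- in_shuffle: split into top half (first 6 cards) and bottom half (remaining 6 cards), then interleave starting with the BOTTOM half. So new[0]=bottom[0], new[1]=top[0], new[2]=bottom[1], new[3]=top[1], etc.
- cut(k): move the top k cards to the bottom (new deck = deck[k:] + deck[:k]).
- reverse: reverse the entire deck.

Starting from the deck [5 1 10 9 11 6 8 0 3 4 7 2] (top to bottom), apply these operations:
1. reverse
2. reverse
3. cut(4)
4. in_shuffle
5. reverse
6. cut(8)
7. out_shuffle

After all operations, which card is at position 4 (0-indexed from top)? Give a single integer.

Answer: 11

Derivation:
After op 1 (reverse): [2 7 4 3 0 8 6 11 9 10 1 5]
After op 2 (reverse): [5 1 10 9 11 6 8 0 3 4 7 2]
After op 3 (cut(4)): [11 6 8 0 3 4 7 2 5 1 10 9]
After op 4 (in_shuffle): [7 11 2 6 5 8 1 0 10 3 9 4]
After op 5 (reverse): [4 9 3 10 0 1 8 5 6 2 11 7]
After op 6 (cut(8)): [6 2 11 7 4 9 3 10 0 1 8 5]
After op 7 (out_shuffle): [6 3 2 10 11 0 7 1 4 8 9 5]
Position 4: card 11.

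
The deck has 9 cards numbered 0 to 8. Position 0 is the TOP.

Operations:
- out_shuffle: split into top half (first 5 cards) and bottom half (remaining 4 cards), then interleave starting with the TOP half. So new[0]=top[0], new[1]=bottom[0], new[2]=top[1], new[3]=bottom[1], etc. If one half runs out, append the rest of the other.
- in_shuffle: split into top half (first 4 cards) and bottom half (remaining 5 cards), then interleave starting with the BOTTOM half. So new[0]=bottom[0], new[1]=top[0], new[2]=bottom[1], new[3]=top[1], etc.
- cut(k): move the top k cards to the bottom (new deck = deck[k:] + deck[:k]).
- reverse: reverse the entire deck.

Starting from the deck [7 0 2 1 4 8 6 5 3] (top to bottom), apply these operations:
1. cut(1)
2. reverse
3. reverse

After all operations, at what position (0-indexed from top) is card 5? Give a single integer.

After op 1 (cut(1)): [0 2 1 4 8 6 5 3 7]
After op 2 (reverse): [7 3 5 6 8 4 1 2 0]
After op 3 (reverse): [0 2 1 4 8 6 5 3 7]
Card 5 is at position 6.

Answer: 6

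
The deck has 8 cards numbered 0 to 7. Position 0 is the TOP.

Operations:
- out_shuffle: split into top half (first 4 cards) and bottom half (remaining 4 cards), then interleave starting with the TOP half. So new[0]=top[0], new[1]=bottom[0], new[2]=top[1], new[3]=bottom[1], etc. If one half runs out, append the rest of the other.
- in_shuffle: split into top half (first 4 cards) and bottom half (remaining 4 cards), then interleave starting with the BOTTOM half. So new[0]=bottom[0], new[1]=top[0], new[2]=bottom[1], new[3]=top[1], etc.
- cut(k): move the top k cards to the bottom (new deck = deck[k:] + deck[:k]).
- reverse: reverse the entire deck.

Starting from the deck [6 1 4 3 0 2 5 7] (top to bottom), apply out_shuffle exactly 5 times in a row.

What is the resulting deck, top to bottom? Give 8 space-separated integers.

Answer: 6 4 0 5 1 3 2 7

Derivation:
After op 1 (out_shuffle): [6 0 1 2 4 5 3 7]
After op 2 (out_shuffle): [6 4 0 5 1 3 2 7]
After op 3 (out_shuffle): [6 1 4 3 0 2 5 7]
After op 4 (out_shuffle): [6 0 1 2 4 5 3 7]
After op 5 (out_shuffle): [6 4 0 5 1 3 2 7]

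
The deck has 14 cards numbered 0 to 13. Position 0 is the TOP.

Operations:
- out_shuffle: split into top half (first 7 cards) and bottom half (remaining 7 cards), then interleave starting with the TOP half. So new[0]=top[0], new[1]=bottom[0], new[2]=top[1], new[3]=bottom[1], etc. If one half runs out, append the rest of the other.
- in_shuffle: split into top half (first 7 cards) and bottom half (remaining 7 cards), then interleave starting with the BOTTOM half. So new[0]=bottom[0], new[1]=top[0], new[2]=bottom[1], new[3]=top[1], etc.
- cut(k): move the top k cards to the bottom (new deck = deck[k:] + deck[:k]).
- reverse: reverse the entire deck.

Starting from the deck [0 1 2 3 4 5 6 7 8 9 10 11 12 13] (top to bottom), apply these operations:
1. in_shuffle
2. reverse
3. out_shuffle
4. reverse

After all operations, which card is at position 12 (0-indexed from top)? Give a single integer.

After op 1 (in_shuffle): [7 0 8 1 9 2 10 3 11 4 12 5 13 6]
After op 2 (reverse): [6 13 5 12 4 11 3 10 2 9 1 8 0 7]
After op 3 (out_shuffle): [6 10 13 2 5 9 12 1 4 8 11 0 3 7]
After op 4 (reverse): [7 3 0 11 8 4 1 12 9 5 2 13 10 6]
Position 12: card 10.

Answer: 10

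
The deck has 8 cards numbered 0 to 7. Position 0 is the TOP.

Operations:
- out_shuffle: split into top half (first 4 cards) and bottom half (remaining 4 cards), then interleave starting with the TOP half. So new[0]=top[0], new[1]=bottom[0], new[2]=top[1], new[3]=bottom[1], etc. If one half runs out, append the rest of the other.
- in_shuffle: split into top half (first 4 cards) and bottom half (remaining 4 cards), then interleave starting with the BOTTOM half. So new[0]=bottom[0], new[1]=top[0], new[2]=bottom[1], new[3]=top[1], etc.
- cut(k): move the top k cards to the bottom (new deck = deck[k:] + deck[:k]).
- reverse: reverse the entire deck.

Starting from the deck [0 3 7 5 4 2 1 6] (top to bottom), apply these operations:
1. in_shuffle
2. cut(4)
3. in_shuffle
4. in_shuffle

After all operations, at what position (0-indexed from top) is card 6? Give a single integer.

After op 1 (in_shuffle): [4 0 2 3 1 7 6 5]
After op 2 (cut(4)): [1 7 6 5 4 0 2 3]
After op 3 (in_shuffle): [4 1 0 7 2 6 3 5]
After op 4 (in_shuffle): [2 4 6 1 3 0 5 7]
Card 6 is at position 2.

Answer: 2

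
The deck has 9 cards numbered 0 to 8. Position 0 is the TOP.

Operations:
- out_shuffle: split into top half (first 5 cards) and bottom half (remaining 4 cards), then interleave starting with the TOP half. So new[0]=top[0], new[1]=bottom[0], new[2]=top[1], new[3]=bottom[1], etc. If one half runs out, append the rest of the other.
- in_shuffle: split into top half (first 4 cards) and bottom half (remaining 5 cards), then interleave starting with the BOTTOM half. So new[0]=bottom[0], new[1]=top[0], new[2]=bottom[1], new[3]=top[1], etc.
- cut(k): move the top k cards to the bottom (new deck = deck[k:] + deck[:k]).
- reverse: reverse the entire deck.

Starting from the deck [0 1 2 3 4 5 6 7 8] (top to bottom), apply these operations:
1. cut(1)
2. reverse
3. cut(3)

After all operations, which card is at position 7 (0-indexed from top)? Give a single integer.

Answer: 8

Derivation:
After op 1 (cut(1)): [1 2 3 4 5 6 7 8 0]
After op 2 (reverse): [0 8 7 6 5 4 3 2 1]
After op 3 (cut(3)): [6 5 4 3 2 1 0 8 7]
Position 7: card 8.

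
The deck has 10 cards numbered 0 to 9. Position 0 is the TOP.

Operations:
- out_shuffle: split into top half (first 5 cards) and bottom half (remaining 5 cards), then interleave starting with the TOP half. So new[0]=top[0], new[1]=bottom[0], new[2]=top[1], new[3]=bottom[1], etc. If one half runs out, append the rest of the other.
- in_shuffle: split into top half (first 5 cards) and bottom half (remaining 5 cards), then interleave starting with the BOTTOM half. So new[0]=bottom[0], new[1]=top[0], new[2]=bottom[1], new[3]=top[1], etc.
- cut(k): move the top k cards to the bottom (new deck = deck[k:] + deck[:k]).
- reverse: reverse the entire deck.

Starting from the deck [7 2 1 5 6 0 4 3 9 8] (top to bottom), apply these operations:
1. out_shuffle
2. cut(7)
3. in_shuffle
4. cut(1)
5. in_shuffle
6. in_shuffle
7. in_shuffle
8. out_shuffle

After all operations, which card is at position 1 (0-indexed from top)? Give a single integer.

After op 1 (out_shuffle): [7 0 2 4 1 3 5 9 6 8]
After op 2 (cut(7)): [9 6 8 7 0 2 4 1 3 5]
After op 3 (in_shuffle): [2 9 4 6 1 8 3 7 5 0]
After op 4 (cut(1)): [9 4 6 1 8 3 7 5 0 2]
After op 5 (in_shuffle): [3 9 7 4 5 6 0 1 2 8]
After op 6 (in_shuffle): [6 3 0 9 1 7 2 4 8 5]
After op 7 (in_shuffle): [7 6 2 3 4 0 8 9 5 1]
After op 8 (out_shuffle): [7 0 6 8 2 9 3 5 4 1]
Position 1: card 0.

Answer: 0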